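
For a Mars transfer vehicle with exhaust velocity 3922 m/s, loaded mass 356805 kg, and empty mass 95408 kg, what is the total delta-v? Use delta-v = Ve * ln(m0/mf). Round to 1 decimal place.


Step 1: Mass ratio m0/mf = 356805 / 95408 = 3.739781
Step 2: ln(3.739781) = 1.319027
Step 3: delta-v = 3922 * 1.319027 = 5173.2 m/s

5173.2


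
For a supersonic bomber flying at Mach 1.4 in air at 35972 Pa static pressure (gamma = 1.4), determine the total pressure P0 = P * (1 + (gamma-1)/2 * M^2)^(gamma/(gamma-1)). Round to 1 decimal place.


Step 1: (gamma-1)/2 * M^2 = 0.2 * 1.96 = 0.392
Step 2: 1 + 0.392 = 1.392
Step 3: Exponent gamma/(gamma-1) = 3.5
Step 4: P0 = 35972 * 1.392^3.5 = 114472.7 Pa

114472.7


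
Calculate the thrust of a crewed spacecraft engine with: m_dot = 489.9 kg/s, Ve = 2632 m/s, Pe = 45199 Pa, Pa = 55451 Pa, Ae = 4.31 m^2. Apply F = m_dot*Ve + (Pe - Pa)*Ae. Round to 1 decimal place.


Step 1: Momentum thrust = m_dot * Ve = 489.9 * 2632 = 1289416.8 N
Step 2: Pressure thrust = (Pe - Pa) * Ae = (45199 - 55451) * 4.31 = -44186.12 N
Step 3: Total thrust F = 1289416.8 + -44186.12 = 1245230.7 N

1245230.7


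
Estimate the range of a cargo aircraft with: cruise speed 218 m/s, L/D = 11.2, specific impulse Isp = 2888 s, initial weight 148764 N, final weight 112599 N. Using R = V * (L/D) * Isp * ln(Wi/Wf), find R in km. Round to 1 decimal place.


Step 1: Coefficient = V * (L/D) * Isp = 218 * 11.2 * 2888 = 7051340.8 m
Step 2: Wi/Wf = 148764 / 112599 = 1.321184
Step 3: ln(1.321184) = 0.278528
Step 4: R = 7051340.8 * 0.278528 = 1963998.1 m = 1964.0 km

1964.0


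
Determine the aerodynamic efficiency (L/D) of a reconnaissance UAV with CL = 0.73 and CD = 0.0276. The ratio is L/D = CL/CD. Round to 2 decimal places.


Step 1: L/D = CL / CD = 0.73 / 0.0276
Step 2: L/D = 26.45

26.45


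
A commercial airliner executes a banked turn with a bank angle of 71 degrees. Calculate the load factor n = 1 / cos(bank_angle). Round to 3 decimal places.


Step 1: Convert 71 degrees to radians = 1.239184
Step 2: cos(71 deg) = 0.325568
Step 3: n = 1 / 0.325568 = 3.072

3.072


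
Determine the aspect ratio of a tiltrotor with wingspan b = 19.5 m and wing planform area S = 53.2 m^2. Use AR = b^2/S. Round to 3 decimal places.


Step 1: b^2 = 19.5^2 = 380.25
Step 2: AR = 380.25 / 53.2 = 7.148

7.148


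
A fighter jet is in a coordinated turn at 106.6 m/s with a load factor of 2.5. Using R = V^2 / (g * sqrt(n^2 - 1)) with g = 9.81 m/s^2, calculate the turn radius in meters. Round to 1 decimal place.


Step 1: V^2 = 106.6^2 = 11363.56
Step 2: n^2 - 1 = 2.5^2 - 1 = 5.25
Step 3: sqrt(5.25) = 2.291288
Step 4: R = 11363.56 / (9.81 * 2.291288) = 505.6 m

505.6


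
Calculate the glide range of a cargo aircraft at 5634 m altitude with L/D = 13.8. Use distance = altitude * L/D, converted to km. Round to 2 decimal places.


Step 1: Glide distance = altitude * L/D = 5634 * 13.8 = 77749.2 m
Step 2: Convert to km: 77749.2 / 1000 = 77.75 km

77.75


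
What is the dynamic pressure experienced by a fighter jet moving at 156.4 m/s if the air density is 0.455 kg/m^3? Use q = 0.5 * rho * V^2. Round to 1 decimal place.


Step 1: V^2 = 156.4^2 = 24460.96
Step 2: q = 0.5 * 0.455 * 24460.96
Step 3: q = 5564.9 Pa

5564.9


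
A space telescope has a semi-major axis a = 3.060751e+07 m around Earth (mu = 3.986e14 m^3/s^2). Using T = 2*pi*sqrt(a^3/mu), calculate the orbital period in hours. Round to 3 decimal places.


Step 1: a^3 / mu = 2.867372e+22 / 3.986e14 = 7.193607e+07
Step 2: sqrt(7.193607e+07) = 8481.5134 s
Step 3: T = 2*pi * 8481.5134 = 53290.92 s
Step 4: T in hours = 53290.92 / 3600 = 14.803 hours

14.803


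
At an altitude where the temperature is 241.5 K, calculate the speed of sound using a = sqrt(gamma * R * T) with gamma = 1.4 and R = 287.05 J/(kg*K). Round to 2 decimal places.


Step 1: gamma * R * T = 1.4 * 287.05 * 241.5 = 97051.605
Step 2: a = sqrt(97051.605) = 311.53 m/s

311.53


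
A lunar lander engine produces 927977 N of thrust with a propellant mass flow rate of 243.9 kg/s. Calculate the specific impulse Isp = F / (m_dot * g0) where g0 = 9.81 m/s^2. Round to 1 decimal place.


Step 1: m_dot * g0 = 243.9 * 9.81 = 2392.66
Step 2: Isp = 927977 / 2392.66 = 387.8 s

387.8


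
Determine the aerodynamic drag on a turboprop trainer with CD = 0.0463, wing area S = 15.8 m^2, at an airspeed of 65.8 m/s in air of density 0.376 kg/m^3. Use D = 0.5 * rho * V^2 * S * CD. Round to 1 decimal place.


Step 1: Dynamic pressure q = 0.5 * 0.376 * 65.8^2 = 813.9723 Pa
Step 2: Drag D = q * S * CD = 813.9723 * 15.8 * 0.0463
Step 3: D = 595.5 N

595.5


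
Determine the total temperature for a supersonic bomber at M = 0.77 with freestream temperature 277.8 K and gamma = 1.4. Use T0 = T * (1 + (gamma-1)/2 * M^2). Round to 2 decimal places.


Step 1: (gamma-1)/2 = 0.2
Step 2: M^2 = 0.5929
Step 3: 1 + 0.2 * 0.5929 = 1.11858
Step 4: T0 = 277.8 * 1.11858 = 310.74 K

310.74


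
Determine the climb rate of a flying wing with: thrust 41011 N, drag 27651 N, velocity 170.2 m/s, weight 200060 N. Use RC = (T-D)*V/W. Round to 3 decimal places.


Step 1: Excess thrust = T - D = 41011 - 27651 = 13360 N
Step 2: Excess power = 13360 * 170.2 = 2273872.0 W
Step 3: RC = 2273872.0 / 200060 = 11.366 m/s

11.366


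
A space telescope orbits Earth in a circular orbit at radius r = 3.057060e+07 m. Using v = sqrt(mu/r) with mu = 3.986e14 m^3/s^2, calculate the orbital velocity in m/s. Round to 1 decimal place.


Step 1: mu / r = 3.986e14 / 3.057060e+07 = 13038671.1416
Step 2: v = sqrt(13038671.1416) = 3610.9 m/s

3610.9


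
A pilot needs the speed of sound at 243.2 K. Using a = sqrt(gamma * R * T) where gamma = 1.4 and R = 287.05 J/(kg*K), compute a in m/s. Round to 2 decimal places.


Step 1: gamma * R * T = 1.4 * 287.05 * 243.2 = 97734.784
Step 2: a = sqrt(97734.784) = 312.63 m/s

312.63


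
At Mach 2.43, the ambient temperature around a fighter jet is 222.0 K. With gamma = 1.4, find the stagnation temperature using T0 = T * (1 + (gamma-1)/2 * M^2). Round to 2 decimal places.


Step 1: (gamma-1)/2 = 0.2
Step 2: M^2 = 5.9049
Step 3: 1 + 0.2 * 5.9049 = 2.18098
Step 4: T0 = 222.0 * 2.18098 = 484.18 K

484.18


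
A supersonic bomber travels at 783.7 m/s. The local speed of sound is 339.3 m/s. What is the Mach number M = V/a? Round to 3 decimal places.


Step 1: M = V / a = 783.7 / 339.3
Step 2: M = 2.310

2.310


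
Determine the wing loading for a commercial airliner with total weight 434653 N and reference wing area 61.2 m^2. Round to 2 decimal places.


Step 1: Wing loading = W / S = 434653 / 61.2
Step 2: Wing loading = 7102.17 N/m^2

7102.17


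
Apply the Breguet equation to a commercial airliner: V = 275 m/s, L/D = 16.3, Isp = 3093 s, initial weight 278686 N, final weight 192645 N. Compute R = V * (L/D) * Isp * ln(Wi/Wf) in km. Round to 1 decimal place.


Step 1: Coefficient = V * (L/D) * Isp = 275 * 16.3 * 3093 = 13864372.5 m
Step 2: Wi/Wf = 278686 / 192645 = 1.44663
Step 3: ln(1.44663) = 0.369237
Step 4: R = 13864372.5 * 0.369237 = 5119233.5 m = 5119.2 km

5119.2


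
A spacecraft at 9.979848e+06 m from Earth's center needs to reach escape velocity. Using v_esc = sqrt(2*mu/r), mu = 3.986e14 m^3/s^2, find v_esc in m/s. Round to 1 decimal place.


Step 1: 2*mu/r = 2 * 3.986e14 / 9.979848e+06 = 79880976.1431
Step 2: v_esc = sqrt(79880976.1431) = 8937.6 m/s

8937.6


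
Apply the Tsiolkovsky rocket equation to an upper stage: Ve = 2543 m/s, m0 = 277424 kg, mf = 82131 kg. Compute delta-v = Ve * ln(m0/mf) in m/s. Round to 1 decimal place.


Step 1: Mass ratio m0/mf = 277424 / 82131 = 3.377823
Step 2: ln(3.377823) = 1.217231
Step 3: delta-v = 2543 * 1.217231 = 3095.4 m/s

3095.4


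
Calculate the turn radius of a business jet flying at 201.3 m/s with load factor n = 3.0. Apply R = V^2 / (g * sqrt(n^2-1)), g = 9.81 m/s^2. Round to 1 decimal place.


Step 1: V^2 = 201.3^2 = 40521.69
Step 2: n^2 - 1 = 3.0^2 - 1 = 8.0
Step 3: sqrt(8.0) = 2.828427
Step 4: R = 40521.69 / (9.81 * 2.828427) = 1460.4 m

1460.4


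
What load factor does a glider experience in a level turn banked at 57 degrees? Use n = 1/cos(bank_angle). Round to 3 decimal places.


Step 1: Convert 57 degrees to radians = 0.994838
Step 2: cos(57 deg) = 0.544639
Step 3: n = 1 / 0.544639 = 1.836

1.836


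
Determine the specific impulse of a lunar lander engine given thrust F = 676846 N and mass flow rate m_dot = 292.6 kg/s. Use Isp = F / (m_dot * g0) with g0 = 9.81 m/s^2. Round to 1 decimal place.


Step 1: m_dot * g0 = 292.6 * 9.81 = 2870.41
Step 2: Isp = 676846 / 2870.41 = 235.8 s

235.8


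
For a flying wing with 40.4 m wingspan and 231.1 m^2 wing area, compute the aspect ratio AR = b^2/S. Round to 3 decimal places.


Step 1: b^2 = 40.4^2 = 1632.16
Step 2: AR = 1632.16 / 231.1 = 7.063

7.063


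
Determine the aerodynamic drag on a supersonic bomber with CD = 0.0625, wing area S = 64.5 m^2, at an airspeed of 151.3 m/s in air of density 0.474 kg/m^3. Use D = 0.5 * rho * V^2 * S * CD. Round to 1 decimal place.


Step 1: Dynamic pressure q = 0.5 * 0.474 * 151.3^2 = 5425.3305 Pa
Step 2: Drag D = q * S * CD = 5425.3305 * 64.5 * 0.0625
Step 3: D = 21870.9 N

21870.9


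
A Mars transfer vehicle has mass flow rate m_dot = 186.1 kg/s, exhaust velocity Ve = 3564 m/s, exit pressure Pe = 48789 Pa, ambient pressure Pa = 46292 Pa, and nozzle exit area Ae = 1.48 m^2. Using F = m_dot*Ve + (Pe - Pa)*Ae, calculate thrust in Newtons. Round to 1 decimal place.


Step 1: Momentum thrust = m_dot * Ve = 186.1 * 3564 = 663260.4 N
Step 2: Pressure thrust = (Pe - Pa) * Ae = (48789 - 46292) * 1.48 = 3695.56 N
Step 3: Total thrust F = 663260.4 + 3695.56 = 666956.0 N

666956.0


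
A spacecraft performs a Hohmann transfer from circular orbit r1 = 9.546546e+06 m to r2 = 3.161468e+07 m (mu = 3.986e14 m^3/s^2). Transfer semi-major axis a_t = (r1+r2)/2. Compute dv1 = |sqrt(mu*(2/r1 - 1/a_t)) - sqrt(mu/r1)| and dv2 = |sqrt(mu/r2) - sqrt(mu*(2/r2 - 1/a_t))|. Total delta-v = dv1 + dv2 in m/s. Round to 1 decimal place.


Step 1: Transfer semi-major axis a_t = (9.546546e+06 + 3.161468e+07) / 2 = 2.058061e+07 m
Step 2: v1 (circular at r1) = sqrt(mu/r1) = 6461.68 m/s
Step 3: v_t1 = sqrt(mu*(2/r1 - 1/a_t)) = 8008.68 m/s
Step 4: dv1 = |8008.68 - 6461.68| = 1547.0 m/s
Step 5: v2 (circular at r2) = 3550.78 m/s, v_t2 = 2418.34 m/s
Step 6: dv2 = |3550.78 - 2418.34| = 1132.44 m/s
Step 7: Total delta-v = 1547.0 + 1132.44 = 2679.4 m/s

2679.4


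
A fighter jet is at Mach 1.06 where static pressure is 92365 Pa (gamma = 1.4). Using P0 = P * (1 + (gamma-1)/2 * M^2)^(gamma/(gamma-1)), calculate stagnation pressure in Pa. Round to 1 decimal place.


Step 1: (gamma-1)/2 * M^2 = 0.2 * 1.1236 = 0.22472
Step 2: 1 + 0.22472 = 1.22472
Step 3: Exponent gamma/(gamma-1) = 3.5
Step 4: P0 = 92365 * 1.22472^3.5 = 187774.4 Pa

187774.4


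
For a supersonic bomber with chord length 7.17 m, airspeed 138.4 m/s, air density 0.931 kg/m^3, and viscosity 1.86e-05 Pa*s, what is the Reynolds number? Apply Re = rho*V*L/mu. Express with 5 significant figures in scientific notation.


Step 1: Numerator = rho * V * L = 0.931 * 138.4 * 7.17 = 923.857368
Step 2: Re = 923.857368 / 1.86e-05
Step 3: Re = 4.9670e+07

4.9670e+07


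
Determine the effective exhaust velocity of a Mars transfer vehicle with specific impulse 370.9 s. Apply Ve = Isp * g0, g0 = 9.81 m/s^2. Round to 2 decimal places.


Step 1: Ve = Isp * g0 = 370.9 * 9.81
Step 2: Ve = 3638.53 m/s

3638.53


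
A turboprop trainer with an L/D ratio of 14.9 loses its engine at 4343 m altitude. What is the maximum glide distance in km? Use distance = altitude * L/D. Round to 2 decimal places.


Step 1: Glide distance = altitude * L/D = 4343 * 14.9 = 64710.7 m
Step 2: Convert to km: 64710.7 / 1000 = 64.71 km

64.71


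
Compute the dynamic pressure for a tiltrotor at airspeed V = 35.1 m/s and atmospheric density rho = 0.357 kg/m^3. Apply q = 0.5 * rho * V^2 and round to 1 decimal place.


Step 1: V^2 = 35.1^2 = 1232.01
Step 2: q = 0.5 * 0.357 * 1232.01
Step 3: q = 219.9 Pa

219.9


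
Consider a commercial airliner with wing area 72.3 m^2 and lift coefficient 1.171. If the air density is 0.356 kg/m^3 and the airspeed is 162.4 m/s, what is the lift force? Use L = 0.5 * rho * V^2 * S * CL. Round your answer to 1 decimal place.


Step 1: Calculate dynamic pressure q = 0.5 * 0.356 * 162.4^2 = 0.5 * 0.356 * 26373.76 = 4694.5293 Pa
Step 2: Multiply by wing area and lift coefficient: L = 4694.5293 * 72.3 * 1.171
Step 3: L = 339414.4669 * 1.171 = 397454.3 N

397454.3


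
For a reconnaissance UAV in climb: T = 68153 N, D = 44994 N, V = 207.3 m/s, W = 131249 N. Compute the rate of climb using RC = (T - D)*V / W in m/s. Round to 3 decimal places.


Step 1: Excess thrust = T - D = 68153 - 44994 = 23159 N
Step 2: Excess power = 23159 * 207.3 = 4800860.7 W
Step 3: RC = 4800860.7 / 131249 = 36.578 m/s

36.578


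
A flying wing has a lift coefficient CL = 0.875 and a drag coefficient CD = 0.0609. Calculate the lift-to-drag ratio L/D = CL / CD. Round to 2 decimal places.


Step 1: L/D = CL / CD = 0.875 / 0.0609
Step 2: L/D = 14.37

14.37


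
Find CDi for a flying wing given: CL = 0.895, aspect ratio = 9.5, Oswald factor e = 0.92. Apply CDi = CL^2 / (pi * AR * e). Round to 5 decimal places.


Step 1: CL^2 = 0.895^2 = 0.801025
Step 2: pi * AR * e = 3.14159 * 9.5 * 0.92 = 27.45752
Step 3: CDi = 0.801025 / 27.45752 = 0.02917

0.02917


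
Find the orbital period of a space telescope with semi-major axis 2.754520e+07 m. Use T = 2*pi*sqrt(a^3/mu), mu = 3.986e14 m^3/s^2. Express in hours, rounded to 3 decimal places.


Step 1: a^3 / mu = 2.089959e+22 / 3.986e14 = 5.243249e+07
Step 2: sqrt(5.243249e+07) = 7241.0284 s
Step 3: T = 2*pi * 7241.0284 = 45496.72 s
Step 4: T in hours = 45496.72 / 3600 = 12.638 hours

12.638


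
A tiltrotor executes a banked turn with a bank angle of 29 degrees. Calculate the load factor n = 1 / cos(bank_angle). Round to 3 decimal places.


Step 1: Convert 29 degrees to radians = 0.506145
Step 2: cos(29 deg) = 0.87462
Step 3: n = 1 / 0.87462 = 1.143

1.143


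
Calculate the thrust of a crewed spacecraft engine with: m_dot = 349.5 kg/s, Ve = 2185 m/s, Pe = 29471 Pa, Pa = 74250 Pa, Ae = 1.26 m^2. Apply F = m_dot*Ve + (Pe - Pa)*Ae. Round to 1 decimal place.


Step 1: Momentum thrust = m_dot * Ve = 349.5 * 2185 = 763657.5 N
Step 2: Pressure thrust = (Pe - Pa) * Ae = (29471 - 74250) * 1.26 = -56421.54 N
Step 3: Total thrust F = 763657.5 + -56421.54 = 707236.0 N

707236.0


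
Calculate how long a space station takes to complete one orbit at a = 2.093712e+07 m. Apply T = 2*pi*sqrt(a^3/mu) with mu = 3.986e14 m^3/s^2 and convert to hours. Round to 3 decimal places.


Step 1: a^3 / mu = 9.178059e+21 / 3.986e14 = 2.302574e+07
Step 2: sqrt(2.302574e+07) = 4798.514 s
Step 3: T = 2*pi * 4798.514 = 30149.95 s
Step 4: T in hours = 30149.95 / 3600 = 8.375 hours

8.375


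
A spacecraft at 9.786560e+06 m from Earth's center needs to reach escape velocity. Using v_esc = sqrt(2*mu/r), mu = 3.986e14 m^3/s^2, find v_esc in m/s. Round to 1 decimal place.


Step 1: 2*mu/r = 2 * 3.986e14 / 9.786560e+06 = 81458653.5003
Step 2: v_esc = sqrt(81458653.5003) = 9025.4 m/s

9025.4


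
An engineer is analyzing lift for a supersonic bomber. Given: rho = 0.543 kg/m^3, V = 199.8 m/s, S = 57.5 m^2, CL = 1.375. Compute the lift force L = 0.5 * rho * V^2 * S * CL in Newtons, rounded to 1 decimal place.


Step 1: Calculate dynamic pressure q = 0.5 * 0.543 * 199.8^2 = 0.5 * 0.543 * 39920.04 = 10838.2909 Pa
Step 2: Multiply by wing area and lift coefficient: L = 10838.2909 * 57.5 * 1.375
Step 3: L = 623201.7245 * 1.375 = 856902.4 N

856902.4


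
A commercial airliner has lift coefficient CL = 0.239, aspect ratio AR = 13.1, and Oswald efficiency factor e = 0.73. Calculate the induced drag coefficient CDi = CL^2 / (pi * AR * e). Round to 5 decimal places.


Step 1: CL^2 = 0.239^2 = 0.057121
Step 2: pi * AR * e = 3.14159 * 13.1 * 0.73 = 30.043051
Step 3: CDi = 0.057121 / 30.043051 = 0.00190

0.00190


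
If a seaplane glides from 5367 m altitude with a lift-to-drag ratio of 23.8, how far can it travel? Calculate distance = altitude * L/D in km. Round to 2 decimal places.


Step 1: Glide distance = altitude * L/D = 5367 * 23.8 = 127734.6 m
Step 2: Convert to km: 127734.6 / 1000 = 127.73 km

127.73


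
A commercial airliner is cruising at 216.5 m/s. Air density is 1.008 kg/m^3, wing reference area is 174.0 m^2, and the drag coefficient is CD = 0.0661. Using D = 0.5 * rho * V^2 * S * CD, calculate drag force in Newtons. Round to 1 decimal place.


Step 1: Dynamic pressure q = 0.5 * 1.008 * 216.5^2 = 23623.614 Pa
Step 2: Drag D = q * S * CD = 23623.614 * 174.0 * 0.0661
Step 3: D = 271704.6 N

271704.6


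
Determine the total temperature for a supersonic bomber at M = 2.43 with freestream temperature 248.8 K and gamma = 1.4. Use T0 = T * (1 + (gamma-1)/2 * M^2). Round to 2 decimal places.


Step 1: (gamma-1)/2 = 0.2
Step 2: M^2 = 5.9049
Step 3: 1 + 0.2 * 5.9049 = 2.18098
Step 4: T0 = 248.8 * 2.18098 = 542.63 K

542.63


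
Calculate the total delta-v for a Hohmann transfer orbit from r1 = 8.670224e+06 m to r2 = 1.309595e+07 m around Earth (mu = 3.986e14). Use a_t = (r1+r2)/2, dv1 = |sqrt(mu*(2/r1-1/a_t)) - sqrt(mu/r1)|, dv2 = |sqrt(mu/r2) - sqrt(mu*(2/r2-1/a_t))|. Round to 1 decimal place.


Step 1: Transfer semi-major axis a_t = (8.670224e+06 + 1.309595e+07) / 2 = 1.088309e+07 m
Step 2: v1 (circular at r1) = sqrt(mu/r1) = 6780.37 m/s
Step 3: v_t1 = sqrt(mu*(2/r1 - 1/a_t)) = 7437.82 m/s
Step 4: dv1 = |7437.82 - 6780.37| = 657.45 m/s
Step 5: v2 (circular at r2) = 5516.96 m/s, v_t2 = 4924.24 m/s
Step 6: dv2 = |5516.96 - 4924.24| = 592.72 m/s
Step 7: Total delta-v = 657.45 + 592.72 = 1250.2 m/s

1250.2


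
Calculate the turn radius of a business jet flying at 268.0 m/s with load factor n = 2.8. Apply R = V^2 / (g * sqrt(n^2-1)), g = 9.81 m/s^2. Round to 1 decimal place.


Step 1: V^2 = 268.0^2 = 71824.0
Step 2: n^2 - 1 = 2.8^2 - 1 = 6.84
Step 3: sqrt(6.84) = 2.615339
Step 4: R = 71824.0 / (9.81 * 2.615339) = 2799.4 m

2799.4


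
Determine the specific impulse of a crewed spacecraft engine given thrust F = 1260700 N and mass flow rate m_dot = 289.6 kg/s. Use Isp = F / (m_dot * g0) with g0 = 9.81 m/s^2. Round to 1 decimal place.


Step 1: m_dot * g0 = 289.6 * 9.81 = 2840.98
Step 2: Isp = 1260700 / 2840.98 = 443.8 s

443.8


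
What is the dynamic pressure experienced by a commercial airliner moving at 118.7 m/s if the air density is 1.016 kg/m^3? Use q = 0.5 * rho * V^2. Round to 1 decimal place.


Step 1: V^2 = 118.7^2 = 14089.69
Step 2: q = 0.5 * 1.016 * 14089.69
Step 3: q = 7157.6 Pa

7157.6


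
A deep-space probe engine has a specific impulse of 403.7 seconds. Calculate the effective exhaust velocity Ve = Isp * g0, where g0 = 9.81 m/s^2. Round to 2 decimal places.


Step 1: Ve = Isp * g0 = 403.7 * 9.81
Step 2: Ve = 3960.30 m/s

3960.30


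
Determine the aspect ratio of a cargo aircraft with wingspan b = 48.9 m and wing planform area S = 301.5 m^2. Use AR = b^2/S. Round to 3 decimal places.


Step 1: b^2 = 48.9^2 = 2391.21
Step 2: AR = 2391.21 / 301.5 = 7.931

7.931


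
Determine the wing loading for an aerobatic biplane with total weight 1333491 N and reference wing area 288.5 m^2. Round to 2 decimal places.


Step 1: Wing loading = W / S = 1333491 / 288.5
Step 2: Wing loading = 4622.15 N/m^2

4622.15


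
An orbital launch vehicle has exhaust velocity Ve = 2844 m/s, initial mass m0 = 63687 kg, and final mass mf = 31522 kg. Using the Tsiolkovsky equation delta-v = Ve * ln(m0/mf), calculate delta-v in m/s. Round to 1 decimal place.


Step 1: Mass ratio m0/mf = 63687 / 31522 = 2.020398
Step 2: ln(2.020398) = 0.703295
Step 3: delta-v = 2844 * 0.703295 = 2000.2 m/s

2000.2


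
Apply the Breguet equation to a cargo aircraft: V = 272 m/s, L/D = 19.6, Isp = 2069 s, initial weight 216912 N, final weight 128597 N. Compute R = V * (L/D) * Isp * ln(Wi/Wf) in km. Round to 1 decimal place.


Step 1: Coefficient = V * (L/D) * Isp = 272 * 19.6 * 2069 = 11030252.8 m
Step 2: Wi/Wf = 216912 / 128597 = 1.686758
Step 3: ln(1.686758) = 0.522808
Step 4: R = 11030252.8 * 0.522808 = 5766707.3 m = 5766.7 km

5766.7


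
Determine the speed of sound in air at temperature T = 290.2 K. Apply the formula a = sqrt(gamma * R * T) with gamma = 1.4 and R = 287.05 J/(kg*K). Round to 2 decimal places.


Step 1: gamma * R * T = 1.4 * 287.05 * 290.2 = 116622.674
Step 2: a = sqrt(116622.674) = 341.50 m/s

341.50


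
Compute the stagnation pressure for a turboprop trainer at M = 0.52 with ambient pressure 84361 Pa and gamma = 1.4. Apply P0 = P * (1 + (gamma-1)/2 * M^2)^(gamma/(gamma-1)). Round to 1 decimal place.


Step 1: (gamma-1)/2 * M^2 = 0.2 * 0.2704 = 0.05408
Step 2: 1 + 0.05408 = 1.05408
Step 3: Exponent gamma/(gamma-1) = 3.5
Step 4: P0 = 84361 * 1.05408^3.5 = 101437.7 Pa

101437.7


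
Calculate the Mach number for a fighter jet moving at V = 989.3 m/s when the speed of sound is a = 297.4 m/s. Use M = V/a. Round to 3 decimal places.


Step 1: M = V / a = 989.3 / 297.4
Step 2: M = 3.326

3.326


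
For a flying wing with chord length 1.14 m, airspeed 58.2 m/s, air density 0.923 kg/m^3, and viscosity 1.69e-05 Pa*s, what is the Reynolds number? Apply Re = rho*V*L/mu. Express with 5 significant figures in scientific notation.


Step 1: Numerator = rho * V * L = 0.923 * 58.2 * 1.14 = 61.239204
Step 2: Re = 61.239204 / 1.69e-05
Step 3: Re = 3.6236e+06

3.6236e+06


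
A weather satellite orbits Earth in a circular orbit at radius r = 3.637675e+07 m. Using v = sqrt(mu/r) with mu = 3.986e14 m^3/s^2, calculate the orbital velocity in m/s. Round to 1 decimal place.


Step 1: mu / r = 3.986e14 / 3.637675e+07 = 10957548.4341
Step 2: v = sqrt(10957548.4341) = 3310.2 m/s

3310.2


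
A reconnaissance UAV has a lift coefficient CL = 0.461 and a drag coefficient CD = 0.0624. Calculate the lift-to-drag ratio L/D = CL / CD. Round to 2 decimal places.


Step 1: L/D = CL / CD = 0.461 / 0.0624
Step 2: L/D = 7.39

7.39


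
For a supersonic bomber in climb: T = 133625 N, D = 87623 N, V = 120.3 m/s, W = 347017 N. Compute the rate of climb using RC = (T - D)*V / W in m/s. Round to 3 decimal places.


Step 1: Excess thrust = T - D = 133625 - 87623 = 46002 N
Step 2: Excess power = 46002 * 120.3 = 5534040.6 W
Step 3: RC = 5534040.6 / 347017 = 15.947 m/s

15.947


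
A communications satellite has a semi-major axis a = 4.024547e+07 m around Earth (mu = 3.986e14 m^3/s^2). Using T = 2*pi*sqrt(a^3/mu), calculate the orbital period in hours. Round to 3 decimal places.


Step 1: a^3 / mu = 6.518550e+22 / 3.986e14 = 1.635361e+08
Step 2: sqrt(1.635361e+08) = 12788.1246 s
Step 3: T = 2*pi * 12788.1246 = 80350.16 s
Step 4: T in hours = 80350.16 / 3600 = 22.319 hours

22.319


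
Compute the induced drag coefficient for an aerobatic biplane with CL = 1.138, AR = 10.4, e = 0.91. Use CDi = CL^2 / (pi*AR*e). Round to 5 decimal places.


Step 1: CL^2 = 1.138^2 = 1.295044
Step 2: pi * AR * e = 3.14159 * 10.4 * 0.91 = 29.732033
Step 3: CDi = 1.295044 / 29.732033 = 0.04356

0.04356


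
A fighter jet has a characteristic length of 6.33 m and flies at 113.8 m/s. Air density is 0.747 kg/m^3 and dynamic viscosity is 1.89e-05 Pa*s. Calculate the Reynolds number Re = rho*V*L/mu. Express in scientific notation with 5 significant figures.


Step 1: Numerator = rho * V * L = 0.747 * 113.8 * 6.33 = 538.104438
Step 2: Re = 538.104438 / 1.89e-05
Step 3: Re = 2.8471e+07

2.8471e+07


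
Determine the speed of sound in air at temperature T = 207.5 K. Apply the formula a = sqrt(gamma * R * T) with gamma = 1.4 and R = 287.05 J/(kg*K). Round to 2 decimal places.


Step 1: gamma * R * T = 1.4 * 287.05 * 207.5 = 83388.025
Step 2: a = sqrt(83388.025) = 288.77 m/s

288.77


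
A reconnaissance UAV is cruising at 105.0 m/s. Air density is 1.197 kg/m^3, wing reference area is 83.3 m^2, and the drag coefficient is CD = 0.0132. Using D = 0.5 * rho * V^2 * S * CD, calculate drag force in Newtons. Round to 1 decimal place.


Step 1: Dynamic pressure q = 0.5 * 1.197 * 105.0^2 = 6598.4625 Pa
Step 2: Drag D = q * S * CD = 6598.4625 * 83.3 * 0.0132
Step 3: D = 7255.4 N

7255.4


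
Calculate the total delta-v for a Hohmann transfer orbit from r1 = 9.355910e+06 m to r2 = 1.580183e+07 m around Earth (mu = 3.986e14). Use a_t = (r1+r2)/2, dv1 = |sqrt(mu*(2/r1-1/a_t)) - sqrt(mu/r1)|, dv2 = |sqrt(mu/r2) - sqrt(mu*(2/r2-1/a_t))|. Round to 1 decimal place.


Step 1: Transfer semi-major axis a_t = (9.355910e+06 + 1.580183e+07) / 2 = 1.257887e+07 m
Step 2: v1 (circular at r1) = sqrt(mu/r1) = 6527.18 m/s
Step 3: v_t1 = sqrt(mu*(2/r1 - 1/a_t)) = 7315.74 m/s
Step 4: dv1 = |7315.74 - 6527.18| = 788.56 m/s
Step 5: v2 (circular at r2) = 5022.44 m/s, v_t2 = 4331.49 m/s
Step 6: dv2 = |5022.44 - 4331.49| = 690.95 m/s
Step 7: Total delta-v = 788.56 + 690.95 = 1479.5 m/s

1479.5


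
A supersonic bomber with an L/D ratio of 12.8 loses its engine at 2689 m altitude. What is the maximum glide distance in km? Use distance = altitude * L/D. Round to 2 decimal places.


Step 1: Glide distance = altitude * L/D = 2689 * 12.8 = 34419.2 m
Step 2: Convert to km: 34419.2 / 1000 = 34.42 km

34.42


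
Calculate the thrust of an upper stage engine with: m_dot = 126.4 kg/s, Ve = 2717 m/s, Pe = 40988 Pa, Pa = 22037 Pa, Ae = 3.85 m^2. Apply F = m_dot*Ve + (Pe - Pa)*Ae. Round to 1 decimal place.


Step 1: Momentum thrust = m_dot * Ve = 126.4 * 2717 = 343428.8 N
Step 2: Pressure thrust = (Pe - Pa) * Ae = (40988 - 22037) * 3.85 = 72961.35 N
Step 3: Total thrust F = 343428.8 + 72961.35 = 416390.2 N

416390.2


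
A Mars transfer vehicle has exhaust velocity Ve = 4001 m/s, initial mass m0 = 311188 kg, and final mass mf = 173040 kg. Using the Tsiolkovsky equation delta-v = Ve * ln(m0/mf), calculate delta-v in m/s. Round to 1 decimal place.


Step 1: Mass ratio m0/mf = 311188 / 173040 = 1.798359
Step 2: ln(1.798359) = 0.586874
Step 3: delta-v = 4001 * 0.586874 = 2348.1 m/s

2348.1


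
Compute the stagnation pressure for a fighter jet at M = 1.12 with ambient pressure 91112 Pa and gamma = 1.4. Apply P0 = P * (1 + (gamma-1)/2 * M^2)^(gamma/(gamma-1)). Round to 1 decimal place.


Step 1: (gamma-1)/2 * M^2 = 0.2 * 1.2544 = 0.25088
Step 2: 1 + 0.25088 = 1.25088
Step 3: Exponent gamma/(gamma-1) = 3.5
Step 4: P0 = 91112 * 1.25088^3.5 = 199448.3 Pa

199448.3


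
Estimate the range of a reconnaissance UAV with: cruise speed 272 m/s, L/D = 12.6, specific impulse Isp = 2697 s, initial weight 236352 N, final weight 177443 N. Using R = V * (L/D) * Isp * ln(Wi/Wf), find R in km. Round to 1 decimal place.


Step 1: Coefficient = V * (L/D) * Isp = 272 * 12.6 * 2697 = 9243158.4 m
Step 2: Wi/Wf = 236352 / 177443 = 1.331988
Step 3: ln(1.331988) = 0.286673
Step 4: R = 9243158.4 * 0.286673 = 2649762.0 m = 2649.8 km

2649.8


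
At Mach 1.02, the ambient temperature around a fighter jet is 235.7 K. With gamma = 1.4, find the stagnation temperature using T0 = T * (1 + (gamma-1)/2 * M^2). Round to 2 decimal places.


Step 1: (gamma-1)/2 = 0.2
Step 2: M^2 = 1.0404
Step 3: 1 + 0.2 * 1.0404 = 1.20808
Step 4: T0 = 235.7 * 1.20808 = 284.74 K

284.74


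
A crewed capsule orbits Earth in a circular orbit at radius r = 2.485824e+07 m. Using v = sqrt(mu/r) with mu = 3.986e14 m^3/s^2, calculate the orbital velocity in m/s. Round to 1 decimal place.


Step 1: mu / r = 3.986e14 / 2.485824e+07 = 16034924.4355
Step 2: v = sqrt(16034924.4355) = 4004.4 m/s

4004.4


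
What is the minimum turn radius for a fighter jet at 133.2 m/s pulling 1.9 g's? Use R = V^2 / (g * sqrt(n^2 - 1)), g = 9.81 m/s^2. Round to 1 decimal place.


Step 1: V^2 = 133.2^2 = 17742.24
Step 2: n^2 - 1 = 1.9^2 - 1 = 2.61
Step 3: sqrt(2.61) = 1.615549
Step 4: R = 17742.24 / (9.81 * 1.615549) = 1119.5 m

1119.5


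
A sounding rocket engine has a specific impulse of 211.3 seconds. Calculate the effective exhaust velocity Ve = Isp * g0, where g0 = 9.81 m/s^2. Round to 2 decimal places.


Step 1: Ve = Isp * g0 = 211.3 * 9.81
Step 2: Ve = 2072.85 m/s

2072.85


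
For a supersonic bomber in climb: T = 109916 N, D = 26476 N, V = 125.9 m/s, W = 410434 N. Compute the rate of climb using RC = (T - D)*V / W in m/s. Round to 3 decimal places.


Step 1: Excess thrust = T - D = 109916 - 26476 = 83440 N
Step 2: Excess power = 83440 * 125.9 = 10505096.0 W
Step 3: RC = 10505096.0 / 410434 = 25.595 m/s

25.595


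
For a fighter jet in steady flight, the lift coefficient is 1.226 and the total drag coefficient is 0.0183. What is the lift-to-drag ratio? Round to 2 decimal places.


Step 1: L/D = CL / CD = 1.226 / 0.0183
Step 2: L/D = 66.99

66.99


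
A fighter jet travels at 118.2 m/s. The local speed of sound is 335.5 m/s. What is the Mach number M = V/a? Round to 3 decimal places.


Step 1: M = V / a = 118.2 / 335.5
Step 2: M = 0.352

0.352


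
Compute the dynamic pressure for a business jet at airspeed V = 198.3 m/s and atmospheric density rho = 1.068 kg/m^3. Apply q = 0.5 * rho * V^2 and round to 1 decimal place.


Step 1: V^2 = 198.3^2 = 39322.89
Step 2: q = 0.5 * 1.068 * 39322.89
Step 3: q = 20998.4 Pa

20998.4


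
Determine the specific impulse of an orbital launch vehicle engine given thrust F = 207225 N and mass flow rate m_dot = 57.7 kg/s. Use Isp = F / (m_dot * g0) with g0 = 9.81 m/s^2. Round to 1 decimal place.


Step 1: m_dot * g0 = 57.7 * 9.81 = 566.04
Step 2: Isp = 207225 / 566.04 = 366.1 s

366.1


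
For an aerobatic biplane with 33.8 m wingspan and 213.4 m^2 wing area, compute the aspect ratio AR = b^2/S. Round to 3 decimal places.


Step 1: b^2 = 33.8^2 = 1142.44
Step 2: AR = 1142.44 / 213.4 = 5.354

5.354


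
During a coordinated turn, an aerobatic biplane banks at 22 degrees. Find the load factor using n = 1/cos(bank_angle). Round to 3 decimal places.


Step 1: Convert 22 degrees to radians = 0.383972
Step 2: cos(22 deg) = 0.927184
Step 3: n = 1 / 0.927184 = 1.079

1.079


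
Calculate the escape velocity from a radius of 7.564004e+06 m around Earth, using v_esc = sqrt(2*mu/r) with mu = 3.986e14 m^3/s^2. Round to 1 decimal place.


Step 1: 2*mu/r = 2 * 3.986e14 / 7.564004e+06 = 105393915.7092
Step 2: v_esc = sqrt(105393915.7092) = 10266.2 m/s

10266.2


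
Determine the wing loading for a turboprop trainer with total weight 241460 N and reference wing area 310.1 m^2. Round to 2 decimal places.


Step 1: Wing loading = W / S = 241460 / 310.1
Step 2: Wing loading = 778.65 N/m^2

778.65


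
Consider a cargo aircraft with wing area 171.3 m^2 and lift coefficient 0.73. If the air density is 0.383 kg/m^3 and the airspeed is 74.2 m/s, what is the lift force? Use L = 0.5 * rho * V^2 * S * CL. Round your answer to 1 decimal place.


Step 1: Calculate dynamic pressure q = 0.5 * 0.383 * 74.2^2 = 0.5 * 0.383 * 5505.64 = 1054.3301 Pa
Step 2: Multiply by wing area and lift coefficient: L = 1054.3301 * 171.3 * 0.73
Step 3: L = 180606.7393 * 0.73 = 131842.9 N

131842.9


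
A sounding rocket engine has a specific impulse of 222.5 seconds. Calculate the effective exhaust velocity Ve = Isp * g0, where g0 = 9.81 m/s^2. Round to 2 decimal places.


Step 1: Ve = Isp * g0 = 222.5 * 9.81
Step 2: Ve = 2182.73 m/s

2182.73


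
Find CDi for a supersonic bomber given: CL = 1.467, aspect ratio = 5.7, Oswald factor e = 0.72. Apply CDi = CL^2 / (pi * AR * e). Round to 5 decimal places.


Step 1: CL^2 = 1.467^2 = 2.152089
Step 2: pi * AR * e = 3.14159 * 5.7 * 0.72 = 12.893096
Step 3: CDi = 2.152089 / 12.893096 = 0.16692

0.16692


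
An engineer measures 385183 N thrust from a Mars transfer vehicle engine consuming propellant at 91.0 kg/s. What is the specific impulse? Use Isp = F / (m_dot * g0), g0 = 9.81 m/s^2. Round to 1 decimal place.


Step 1: m_dot * g0 = 91.0 * 9.81 = 892.71
Step 2: Isp = 385183 / 892.71 = 431.5 s

431.5


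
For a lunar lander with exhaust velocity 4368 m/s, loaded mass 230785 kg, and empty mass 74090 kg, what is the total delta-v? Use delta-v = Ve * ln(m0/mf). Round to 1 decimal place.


Step 1: Mass ratio m0/mf = 230785 / 74090 = 3.114928
Step 2: ln(3.114928) = 1.136206
Step 3: delta-v = 4368 * 1.136206 = 4962.9 m/s

4962.9


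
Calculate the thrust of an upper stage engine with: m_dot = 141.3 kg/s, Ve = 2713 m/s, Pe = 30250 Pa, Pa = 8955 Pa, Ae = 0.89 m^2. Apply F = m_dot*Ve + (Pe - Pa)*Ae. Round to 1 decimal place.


Step 1: Momentum thrust = m_dot * Ve = 141.3 * 2713 = 383346.9 N
Step 2: Pressure thrust = (Pe - Pa) * Ae = (30250 - 8955) * 0.89 = 18952.55 N
Step 3: Total thrust F = 383346.9 + 18952.55 = 402299.5 N

402299.5


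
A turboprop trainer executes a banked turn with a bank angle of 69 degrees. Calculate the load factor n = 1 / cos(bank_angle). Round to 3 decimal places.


Step 1: Convert 69 degrees to radians = 1.204277
Step 2: cos(69 deg) = 0.358368
Step 3: n = 1 / 0.358368 = 2.790

2.790


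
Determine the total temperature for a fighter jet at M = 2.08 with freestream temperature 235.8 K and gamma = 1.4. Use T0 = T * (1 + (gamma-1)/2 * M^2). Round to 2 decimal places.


Step 1: (gamma-1)/2 = 0.2
Step 2: M^2 = 4.3264
Step 3: 1 + 0.2 * 4.3264 = 1.86528
Step 4: T0 = 235.8 * 1.86528 = 439.83 K

439.83


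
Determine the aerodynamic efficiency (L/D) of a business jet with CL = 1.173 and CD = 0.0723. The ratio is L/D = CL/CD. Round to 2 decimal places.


Step 1: L/D = CL / CD = 1.173 / 0.0723
Step 2: L/D = 16.22

16.22


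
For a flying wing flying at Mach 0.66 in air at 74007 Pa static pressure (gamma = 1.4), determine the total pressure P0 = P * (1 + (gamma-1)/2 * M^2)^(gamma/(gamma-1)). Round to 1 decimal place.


Step 1: (gamma-1)/2 * M^2 = 0.2 * 0.4356 = 0.08712
Step 2: 1 + 0.08712 = 1.08712
Step 3: Exponent gamma/(gamma-1) = 3.5
Step 4: P0 = 74007 * 1.08712^3.5 = 99138.9 Pa

99138.9


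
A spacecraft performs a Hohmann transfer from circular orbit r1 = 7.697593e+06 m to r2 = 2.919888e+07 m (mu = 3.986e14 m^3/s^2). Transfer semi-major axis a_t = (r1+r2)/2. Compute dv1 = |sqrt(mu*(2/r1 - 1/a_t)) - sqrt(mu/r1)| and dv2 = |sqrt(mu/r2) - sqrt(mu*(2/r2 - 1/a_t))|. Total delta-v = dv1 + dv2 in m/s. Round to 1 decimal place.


Step 1: Transfer semi-major axis a_t = (7.697593e+06 + 2.919888e+07) / 2 = 1.844824e+07 m
Step 2: v1 (circular at r1) = sqrt(mu/r1) = 7196.0 m/s
Step 3: v_t1 = sqrt(mu*(2/r1 - 1/a_t)) = 9053.09 m/s
Step 4: dv1 = |9053.09 - 7196.0| = 1857.09 m/s
Step 5: v2 (circular at r2) = 3694.75 m/s, v_t2 = 2386.63 m/s
Step 6: dv2 = |3694.75 - 2386.63| = 1308.12 m/s
Step 7: Total delta-v = 1857.09 + 1308.12 = 3165.2 m/s

3165.2


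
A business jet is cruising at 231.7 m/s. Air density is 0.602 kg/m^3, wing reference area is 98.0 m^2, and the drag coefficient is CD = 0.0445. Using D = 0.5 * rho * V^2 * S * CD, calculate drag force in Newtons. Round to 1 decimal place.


Step 1: Dynamic pressure q = 0.5 * 0.602 * 231.7^2 = 16159.1519 Pa
Step 2: Drag D = q * S * CD = 16159.1519 * 98.0 * 0.0445
Step 3: D = 70470.1 N

70470.1


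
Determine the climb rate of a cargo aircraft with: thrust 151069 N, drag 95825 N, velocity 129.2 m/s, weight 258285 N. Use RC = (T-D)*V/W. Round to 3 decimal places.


Step 1: Excess thrust = T - D = 151069 - 95825 = 55244 N
Step 2: Excess power = 55244 * 129.2 = 7137524.8 W
Step 3: RC = 7137524.8 / 258285 = 27.634 m/s

27.634


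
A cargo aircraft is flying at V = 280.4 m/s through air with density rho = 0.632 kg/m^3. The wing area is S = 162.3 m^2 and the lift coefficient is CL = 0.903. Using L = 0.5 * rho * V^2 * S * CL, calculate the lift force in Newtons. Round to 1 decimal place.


Step 1: Calculate dynamic pressure q = 0.5 * 0.632 * 280.4^2 = 0.5 * 0.632 * 78624.16 = 24845.2346 Pa
Step 2: Multiply by wing area and lift coefficient: L = 24845.2346 * 162.3 * 0.903
Step 3: L = 4032381.5691 * 0.903 = 3641240.6 N

3641240.6


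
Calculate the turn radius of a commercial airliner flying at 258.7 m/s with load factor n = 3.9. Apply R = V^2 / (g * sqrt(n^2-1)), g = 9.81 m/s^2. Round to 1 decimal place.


Step 1: V^2 = 258.7^2 = 66925.69
Step 2: n^2 - 1 = 3.9^2 - 1 = 14.21
Step 3: sqrt(14.21) = 3.769615
Step 4: R = 66925.69 / (9.81 * 3.769615) = 1809.8 m

1809.8


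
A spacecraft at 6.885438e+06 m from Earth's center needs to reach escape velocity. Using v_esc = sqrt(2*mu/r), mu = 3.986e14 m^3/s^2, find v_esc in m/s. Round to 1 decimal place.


Step 1: 2*mu/r = 2 * 3.986e14 / 6.885438e+06 = 115780579.2456
Step 2: v_esc = sqrt(115780579.2456) = 10760.1 m/s

10760.1


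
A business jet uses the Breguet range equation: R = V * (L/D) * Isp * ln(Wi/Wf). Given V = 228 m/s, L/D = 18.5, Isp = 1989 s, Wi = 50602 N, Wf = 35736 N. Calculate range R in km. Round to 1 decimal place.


Step 1: Coefficient = V * (L/D) * Isp = 228 * 18.5 * 1989 = 8389602.0 m
Step 2: Wi/Wf = 50602 / 35736 = 1.415995
Step 3: ln(1.415995) = 0.347833
Step 4: R = 8389602.0 * 0.347833 = 2918176.4 m = 2918.2 km

2918.2


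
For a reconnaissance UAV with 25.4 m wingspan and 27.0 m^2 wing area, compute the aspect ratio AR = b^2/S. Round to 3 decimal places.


Step 1: b^2 = 25.4^2 = 645.16
Step 2: AR = 645.16 / 27.0 = 23.895

23.895


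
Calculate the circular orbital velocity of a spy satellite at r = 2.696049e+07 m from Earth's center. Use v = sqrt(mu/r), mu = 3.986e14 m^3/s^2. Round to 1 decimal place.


Step 1: mu / r = 3.986e14 / 2.696049e+07 = 14784597.7577
Step 2: v = sqrt(14784597.7577) = 3845.1 m/s

3845.1


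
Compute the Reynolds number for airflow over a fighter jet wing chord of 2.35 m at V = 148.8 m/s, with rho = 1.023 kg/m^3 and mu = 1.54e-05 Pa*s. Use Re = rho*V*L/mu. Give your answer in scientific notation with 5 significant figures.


Step 1: Numerator = rho * V * L = 1.023 * 148.8 * 2.35 = 357.72264
Step 2: Re = 357.72264 / 1.54e-05
Step 3: Re = 2.3229e+07

2.3229e+07


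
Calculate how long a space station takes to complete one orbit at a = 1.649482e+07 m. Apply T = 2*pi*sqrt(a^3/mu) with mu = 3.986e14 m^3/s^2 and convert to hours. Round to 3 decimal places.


Step 1: a^3 / mu = 4.487896e+21 / 3.986e14 = 1.125915e+07
Step 2: sqrt(1.125915e+07) = 3355.4651 s
Step 3: T = 2*pi * 3355.4651 = 21083.01 s
Step 4: T in hours = 21083.01 / 3600 = 5.856 hours

5.856


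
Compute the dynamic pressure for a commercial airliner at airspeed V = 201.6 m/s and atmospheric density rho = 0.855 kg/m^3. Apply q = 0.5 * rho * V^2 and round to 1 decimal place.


Step 1: V^2 = 201.6^2 = 40642.56
Step 2: q = 0.5 * 0.855 * 40642.56
Step 3: q = 17374.7 Pa

17374.7


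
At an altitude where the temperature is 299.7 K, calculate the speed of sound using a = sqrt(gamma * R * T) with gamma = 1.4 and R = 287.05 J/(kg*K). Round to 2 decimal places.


Step 1: gamma * R * T = 1.4 * 287.05 * 299.7 = 120440.439
Step 2: a = sqrt(120440.439) = 347.05 m/s

347.05


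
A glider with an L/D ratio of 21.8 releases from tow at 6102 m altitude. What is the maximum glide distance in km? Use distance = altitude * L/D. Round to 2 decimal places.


Step 1: Glide distance = altitude * L/D = 6102 * 21.8 = 133023.6 m
Step 2: Convert to km: 133023.6 / 1000 = 133.02 km

133.02


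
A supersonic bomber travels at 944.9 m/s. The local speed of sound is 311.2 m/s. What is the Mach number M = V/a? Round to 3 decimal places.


Step 1: M = V / a = 944.9 / 311.2
Step 2: M = 3.036

3.036


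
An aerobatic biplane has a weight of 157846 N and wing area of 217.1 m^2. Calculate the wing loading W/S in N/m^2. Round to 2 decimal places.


Step 1: Wing loading = W / S = 157846 / 217.1
Step 2: Wing loading = 727.07 N/m^2

727.07


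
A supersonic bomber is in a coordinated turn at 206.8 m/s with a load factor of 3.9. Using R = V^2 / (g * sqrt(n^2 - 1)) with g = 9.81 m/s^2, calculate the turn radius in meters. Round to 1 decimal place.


Step 1: V^2 = 206.8^2 = 42766.24
Step 2: n^2 - 1 = 3.9^2 - 1 = 14.21
Step 3: sqrt(14.21) = 3.769615
Step 4: R = 42766.24 / (9.81 * 3.769615) = 1156.5 m

1156.5
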